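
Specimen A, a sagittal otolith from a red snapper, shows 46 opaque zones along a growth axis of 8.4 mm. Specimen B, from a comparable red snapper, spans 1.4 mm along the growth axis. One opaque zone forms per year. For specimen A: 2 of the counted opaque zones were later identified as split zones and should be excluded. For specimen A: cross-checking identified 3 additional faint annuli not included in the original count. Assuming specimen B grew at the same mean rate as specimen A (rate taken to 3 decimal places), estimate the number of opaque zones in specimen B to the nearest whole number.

8 opaque zones

Specimen A: adjusted count: 46 − 2 + 3 = 47 opaque zones.
A: 8.4 mm over 47 years gives 8.4 / 47 ≈ 0.179 mm/yr.
B spans 1.4 / 0.179 = 7.82 years ≈ 8 opaque zones.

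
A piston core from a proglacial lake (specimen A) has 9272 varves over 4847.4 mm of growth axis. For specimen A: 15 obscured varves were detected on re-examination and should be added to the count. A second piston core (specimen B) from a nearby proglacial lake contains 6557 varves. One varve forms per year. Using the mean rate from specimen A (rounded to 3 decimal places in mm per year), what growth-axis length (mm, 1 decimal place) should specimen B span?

Specimen A: true varve count = 9272 + 15 = 9287.
A: 4847.4 mm over 9287 years gives 4847.4 / 9287 ≈ 0.522 mm/year.
Length of B = 0.522 × 6557 = 3422.8 mm.

3422.8 mm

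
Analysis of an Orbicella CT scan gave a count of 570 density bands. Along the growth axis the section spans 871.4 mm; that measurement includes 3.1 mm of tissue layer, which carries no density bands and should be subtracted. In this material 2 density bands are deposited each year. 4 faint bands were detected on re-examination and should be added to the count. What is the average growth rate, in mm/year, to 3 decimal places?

Correcting the raw count gives 570 + 4 = 574 true density bands.
With 2 density bands per year, 574 / 2 = 287 years.
Net length = 871.4 − 3.1 = 868.3 mm.
Extension rate ≈ 868.3 / 287 = 3.025 mm/year.

3.025 mm/year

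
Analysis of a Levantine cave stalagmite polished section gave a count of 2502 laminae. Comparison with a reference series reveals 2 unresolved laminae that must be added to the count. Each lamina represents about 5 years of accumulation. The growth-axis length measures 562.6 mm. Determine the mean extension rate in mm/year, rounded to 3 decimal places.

Correcting the raw count gives 2502 + 2 = 2504 true laminae.
2504 laminae at 5 years each span 2504 × 5 = 12520 years.
Extension rate ≈ 562.6 / 12520 = 0.045 mm/year.

0.045 mm/year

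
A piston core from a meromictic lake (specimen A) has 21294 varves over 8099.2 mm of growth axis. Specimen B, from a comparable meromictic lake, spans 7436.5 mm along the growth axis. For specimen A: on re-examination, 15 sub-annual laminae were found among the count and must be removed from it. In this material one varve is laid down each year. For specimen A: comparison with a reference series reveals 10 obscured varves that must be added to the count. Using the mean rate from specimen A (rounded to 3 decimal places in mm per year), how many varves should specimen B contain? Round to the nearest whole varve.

19570 varves

Specimen A: true varve count = 21294 − 15 + 10 = 21289.
A: Extension rate ≈ 8099.2 / 21289 = 0.380 mm per year.
B spans 7436.5 / 0.380 = 19569.74 years ≈ 19570 varves.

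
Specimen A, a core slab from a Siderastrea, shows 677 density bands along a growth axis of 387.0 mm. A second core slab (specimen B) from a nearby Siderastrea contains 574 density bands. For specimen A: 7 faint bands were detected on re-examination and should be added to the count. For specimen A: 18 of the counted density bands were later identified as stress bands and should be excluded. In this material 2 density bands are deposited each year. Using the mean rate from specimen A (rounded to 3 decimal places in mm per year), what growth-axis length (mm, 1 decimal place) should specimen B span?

Specimen A: after corrections the count is 677 − 18 + 7 = 666 density bands.
Specimen A: dividing by 2 density bands per year: 666 / 2 = 333 years.
A: Extension rate ≈ 387.0 / 333 = 1.162 mm/yr.
Specimen B: 574 density bands at 2 per year is 574 / 2 = 287 years. For B, 1.162 mm/year × 287 years = 333.5 mm.

333.5 mm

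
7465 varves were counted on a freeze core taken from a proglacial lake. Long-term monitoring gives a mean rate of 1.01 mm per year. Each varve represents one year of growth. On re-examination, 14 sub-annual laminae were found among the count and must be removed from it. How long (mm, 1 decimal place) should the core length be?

7525.5 mm

Adjusted count: 7465 − 14 = 7451 varves.
Length ≈ 1.01 × 7451 = 7525.5 mm.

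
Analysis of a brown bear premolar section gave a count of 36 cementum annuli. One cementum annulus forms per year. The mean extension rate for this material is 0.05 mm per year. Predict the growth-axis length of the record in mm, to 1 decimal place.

1.8 mm

36 years of growth are recorded.
36 years at 0.05 mm/year gives 0.05 × 36 = 1.8 mm.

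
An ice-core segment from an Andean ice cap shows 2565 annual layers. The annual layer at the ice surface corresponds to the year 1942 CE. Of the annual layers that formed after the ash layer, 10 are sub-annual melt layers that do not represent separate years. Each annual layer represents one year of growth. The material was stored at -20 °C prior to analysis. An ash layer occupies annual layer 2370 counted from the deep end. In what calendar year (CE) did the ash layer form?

1757 CE

Between annual layer 2370 and the ice surface there are 2565 − 2370 = 195 annual layers.
Removing the 10 false annual layers leaves 195 − 10 = 185 true annual layers beyond the ash layer.
The annual layer at the ice surface is 1942 CE, so the ash layer dates to 1942 − 185 = 1757 CE.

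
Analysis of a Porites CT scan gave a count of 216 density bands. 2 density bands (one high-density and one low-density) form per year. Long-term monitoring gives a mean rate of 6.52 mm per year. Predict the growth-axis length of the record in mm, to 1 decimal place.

704.2 mm

216 density bands at 2 per year is 216 / 2 = 108 years.
Length ≈ 6.52 × 108 = 704.2 mm.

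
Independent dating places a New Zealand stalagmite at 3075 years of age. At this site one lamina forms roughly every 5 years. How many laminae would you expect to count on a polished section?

615 laminae

Expected laminae: 3075 / 5 = 615.
So 615 laminae should be present.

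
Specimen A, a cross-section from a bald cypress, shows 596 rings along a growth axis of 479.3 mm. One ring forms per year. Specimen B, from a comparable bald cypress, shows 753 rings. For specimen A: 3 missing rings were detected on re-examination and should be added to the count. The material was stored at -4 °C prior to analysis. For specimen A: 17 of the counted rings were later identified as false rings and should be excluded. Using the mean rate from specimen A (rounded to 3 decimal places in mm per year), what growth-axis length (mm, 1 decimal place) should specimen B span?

620.5 mm

Specimen A: true ring count = 596 − 17 + 3 = 582.
A: Mean rate = 479.3 mm / 582 years ≈ 0.824 mm/yr.
For B, 0.824 mm/year × 753 years = 620.5 mm.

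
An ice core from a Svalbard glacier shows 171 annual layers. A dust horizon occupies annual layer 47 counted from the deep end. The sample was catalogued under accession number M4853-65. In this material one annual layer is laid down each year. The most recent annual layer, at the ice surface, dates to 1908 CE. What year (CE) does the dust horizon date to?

Between annual layer 47 and the ice surface there are 171 − 47 = 124 annual layers.
Counting back 124 years from 1908 CE places the dust horizon in 1908 − 124 = 1784 CE.

1784 CE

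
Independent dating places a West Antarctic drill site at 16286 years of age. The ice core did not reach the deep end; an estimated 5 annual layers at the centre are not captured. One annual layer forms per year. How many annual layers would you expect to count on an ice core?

One annual layer per year gives 16286 annual layers over 16286 years.
Subtracting the 5 annual layers not captured gives 16286 − 5 = 16281 annual layers in the record.

16281 annual layers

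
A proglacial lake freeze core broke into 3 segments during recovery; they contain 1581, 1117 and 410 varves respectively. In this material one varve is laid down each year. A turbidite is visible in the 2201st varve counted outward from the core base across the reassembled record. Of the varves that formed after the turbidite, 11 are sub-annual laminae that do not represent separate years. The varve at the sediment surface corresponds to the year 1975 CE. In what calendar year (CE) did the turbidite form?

1079 CE

Total varves = 1581 + 1117 + 410 = 3108.
Between varve 2201 and the sediment surface there are 3108 − 2201 = 907 varves.
907 − 11 false = 896 true varves after the turbidite.
Counting back 896 years from 1975 CE places the turbidite in 1975 − 896 = 1079 CE.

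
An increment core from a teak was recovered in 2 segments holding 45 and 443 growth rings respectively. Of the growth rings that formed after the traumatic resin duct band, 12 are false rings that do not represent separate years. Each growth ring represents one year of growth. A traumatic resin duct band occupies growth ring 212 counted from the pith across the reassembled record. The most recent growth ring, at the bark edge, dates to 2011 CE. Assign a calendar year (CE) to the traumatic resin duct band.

Total growth rings = 45 + 443 = 488.
488 − 212 = 276 growth rings lie beyond the traumatic resin duct band toward the bark edge.
Excluding 12 false growth rings: 276 − 12 = 264.
2011 − 264 = 1747 CE.

1747 CE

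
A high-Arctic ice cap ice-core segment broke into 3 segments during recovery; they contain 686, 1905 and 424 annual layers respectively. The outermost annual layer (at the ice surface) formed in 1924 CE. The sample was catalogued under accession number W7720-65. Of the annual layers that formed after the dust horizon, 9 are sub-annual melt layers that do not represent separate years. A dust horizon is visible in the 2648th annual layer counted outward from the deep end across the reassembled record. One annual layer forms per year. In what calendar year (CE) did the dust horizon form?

Total annual layers = 686 + 1905 + 424 = 3015.
The dust horizon sits at annual layer 2648 from the deep end, so 3015 − 2648 = 367 annual layers formed after it.
367 − 9 false = 358 true annual layers after the dust horizon.
Counting back 358 years from 1924 CE places the dust horizon in 1924 − 358 = 1566 CE.

1566 CE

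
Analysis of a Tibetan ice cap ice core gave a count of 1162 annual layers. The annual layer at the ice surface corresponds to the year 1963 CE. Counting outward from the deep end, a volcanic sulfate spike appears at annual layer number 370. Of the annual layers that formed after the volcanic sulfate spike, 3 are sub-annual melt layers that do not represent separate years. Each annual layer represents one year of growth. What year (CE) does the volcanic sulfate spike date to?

The volcanic sulfate spike sits at annual layer 370 from the deep end, so 1162 − 370 = 792 annual layers formed after it.
Removing the 3 false annual layers leaves 792 − 3 = 789 true annual layers beyond the volcanic sulfate spike.
1963 − 789 = 1174 CE.

1174 CE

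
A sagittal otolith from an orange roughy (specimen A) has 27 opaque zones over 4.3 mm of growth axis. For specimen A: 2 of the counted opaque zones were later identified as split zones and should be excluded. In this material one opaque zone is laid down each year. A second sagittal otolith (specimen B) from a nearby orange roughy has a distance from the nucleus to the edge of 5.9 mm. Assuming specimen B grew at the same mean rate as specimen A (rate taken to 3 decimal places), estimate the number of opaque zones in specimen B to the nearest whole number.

Specimen A: after corrections the count is 27 − 2 = 25 opaque zones.
A: 4.3 mm over 25 years gives 4.3 / 25 ≈ 0.172 mm per year.
B spans 5.9 / 0.172 = 34.30 years ≈ 34 opaque zones.

34 opaque zones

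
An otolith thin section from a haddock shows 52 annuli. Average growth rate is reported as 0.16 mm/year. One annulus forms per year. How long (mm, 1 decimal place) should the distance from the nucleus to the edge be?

8.3 mm

52 years of growth are recorded.
52 years at 0.16 mm/year gives 0.16 × 52 = 8.3 mm.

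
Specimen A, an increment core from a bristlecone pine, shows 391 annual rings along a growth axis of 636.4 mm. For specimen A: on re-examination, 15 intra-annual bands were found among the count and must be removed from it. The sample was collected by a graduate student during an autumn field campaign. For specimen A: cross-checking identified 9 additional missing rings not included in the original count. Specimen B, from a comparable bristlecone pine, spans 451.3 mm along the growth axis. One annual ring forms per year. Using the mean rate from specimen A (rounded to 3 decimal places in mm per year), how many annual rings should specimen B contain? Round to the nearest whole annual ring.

Specimen A: after corrections the count is 391 − 15 + 9 = 385 annual rings.
A: Extension rate ≈ 636.4 / 385 = 1.653 mm per year.
B spans 451.3 / 1.653 = 273.02 years ≈ 273 annual rings.

273 annual rings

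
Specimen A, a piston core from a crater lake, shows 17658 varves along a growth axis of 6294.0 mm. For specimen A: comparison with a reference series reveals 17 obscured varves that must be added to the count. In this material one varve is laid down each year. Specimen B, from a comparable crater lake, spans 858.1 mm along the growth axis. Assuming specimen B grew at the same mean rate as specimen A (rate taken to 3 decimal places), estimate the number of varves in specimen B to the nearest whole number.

Specimen A: true varve count = 17658 + 17 = 17675.
A: Extension rate ≈ 6294.0 / 17675 = 0.356 mm/yr.
Specimen B: 858.1 mm / 0.356 mm per year = 2410.39 years ≈ 2410 varves.

2410 varves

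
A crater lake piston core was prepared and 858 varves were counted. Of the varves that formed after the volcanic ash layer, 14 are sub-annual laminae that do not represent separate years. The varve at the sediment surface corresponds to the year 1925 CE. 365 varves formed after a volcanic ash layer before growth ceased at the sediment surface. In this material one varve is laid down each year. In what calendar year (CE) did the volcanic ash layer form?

1574 CE

There are 365 varves younger than the volcanic ash layer.
Removing the 14 false varves leaves 365 − 14 = 351 true varves beyond the volcanic ash layer.
The varve at the sediment surface is 1925 CE, so the volcanic ash layer dates to 1925 − 351 = 1574 CE.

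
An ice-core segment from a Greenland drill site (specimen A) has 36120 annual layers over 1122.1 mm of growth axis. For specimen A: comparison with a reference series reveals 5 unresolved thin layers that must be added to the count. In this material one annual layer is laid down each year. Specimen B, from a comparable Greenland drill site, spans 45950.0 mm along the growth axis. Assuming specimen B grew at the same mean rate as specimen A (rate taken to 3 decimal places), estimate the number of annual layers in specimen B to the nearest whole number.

1482258 annual layers

Specimen A: adjusted count: 36120 + 5 = 36125 annual layers.
A: 1122.1 mm over 36125 years gives 1122.1 / 36125 ≈ 0.031 mm per year.
B spans 45950.0 / 0.031 = 1482258.06 years ≈ 1482258 annual layers.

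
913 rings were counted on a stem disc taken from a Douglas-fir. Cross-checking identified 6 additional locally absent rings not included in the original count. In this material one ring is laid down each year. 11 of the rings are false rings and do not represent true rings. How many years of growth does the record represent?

True ring count = 913 − 11 + 6 = 908.
One ring per year makes the duration 908 years.

908 yr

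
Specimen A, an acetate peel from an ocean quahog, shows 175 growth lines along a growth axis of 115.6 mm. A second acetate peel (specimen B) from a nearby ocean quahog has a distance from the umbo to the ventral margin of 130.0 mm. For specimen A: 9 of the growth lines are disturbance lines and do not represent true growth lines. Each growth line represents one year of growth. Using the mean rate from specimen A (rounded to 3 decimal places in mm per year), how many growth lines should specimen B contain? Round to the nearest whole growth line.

187 growth lines

Specimen A: adjusted count: 175 − 9 = 166 growth lines.
A: 115.6 mm over 166 years gives 115.6 / 166 ≈ 0.696 mm/year.
For B, 130.0 / 0.696 = 186.78 years ≈ 187 growth lines.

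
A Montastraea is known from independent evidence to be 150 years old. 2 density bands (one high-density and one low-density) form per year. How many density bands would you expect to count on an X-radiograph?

150 years at 2 density bands per year gives 150 × 2 = 300 density bands.
So 300 density bands should be present.

300 density bands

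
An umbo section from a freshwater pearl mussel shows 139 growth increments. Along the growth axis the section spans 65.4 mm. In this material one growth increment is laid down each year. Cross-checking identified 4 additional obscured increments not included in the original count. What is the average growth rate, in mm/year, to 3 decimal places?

Correcting the raw count gives 139 + 4 = 143 true growth increments.
65.4 mm over 143 years gives 65.4 / 143 ≈ 0.457 mm/year.

0.457 mm/year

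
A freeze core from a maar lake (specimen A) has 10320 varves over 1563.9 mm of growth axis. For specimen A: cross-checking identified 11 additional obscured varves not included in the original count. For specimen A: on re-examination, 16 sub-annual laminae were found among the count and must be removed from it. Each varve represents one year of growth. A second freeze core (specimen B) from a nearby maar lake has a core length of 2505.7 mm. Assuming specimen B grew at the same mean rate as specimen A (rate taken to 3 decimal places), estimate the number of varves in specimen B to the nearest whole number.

Specimen A: correcting the raw count gives 10320 − 16 + 11 = 10315 true varves.
A: Extension rate ≈ 1563.9 / 10315 = 0.152 mm/yr.
For B, 2505.7 / 0.152 = 16484.87 years ≈ 16485 varves.

16485 varves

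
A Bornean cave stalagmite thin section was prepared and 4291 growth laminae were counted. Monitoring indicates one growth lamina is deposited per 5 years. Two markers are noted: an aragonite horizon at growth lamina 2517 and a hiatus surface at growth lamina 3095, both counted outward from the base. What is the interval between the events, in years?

The two markers are separated by 3095 − 2517 = 578 growth laminae.
At 5 years per growth lamina, 578 × 5 = 2890 years.

2890 years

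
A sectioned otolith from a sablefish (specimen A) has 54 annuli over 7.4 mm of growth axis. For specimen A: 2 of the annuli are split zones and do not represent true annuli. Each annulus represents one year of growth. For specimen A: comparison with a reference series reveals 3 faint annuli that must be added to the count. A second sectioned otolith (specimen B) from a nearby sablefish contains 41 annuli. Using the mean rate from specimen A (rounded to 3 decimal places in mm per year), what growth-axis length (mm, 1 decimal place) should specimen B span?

Specimen A: adjusted count: 54 − 2 + 3 = 55 annuli.
A: Mean rate = 7.4 mm / 55 years ≈ 0.135 mm per year.
Length of B = 0.135 × 41 = 5.5 mm.

5.5 mm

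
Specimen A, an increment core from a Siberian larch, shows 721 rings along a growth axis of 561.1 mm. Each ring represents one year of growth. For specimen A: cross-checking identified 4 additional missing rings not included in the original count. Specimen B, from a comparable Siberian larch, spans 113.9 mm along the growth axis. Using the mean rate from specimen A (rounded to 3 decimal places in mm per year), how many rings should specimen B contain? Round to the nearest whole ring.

147 rings

Specimen A: adjusted count: 721 + 4 = 725 rings.
A: Extension rate ≈ 561.1 / 725 = 0.774 mm/year.
For B, 113.9 / 0.774 = 147.16 years ≈ 147 rings.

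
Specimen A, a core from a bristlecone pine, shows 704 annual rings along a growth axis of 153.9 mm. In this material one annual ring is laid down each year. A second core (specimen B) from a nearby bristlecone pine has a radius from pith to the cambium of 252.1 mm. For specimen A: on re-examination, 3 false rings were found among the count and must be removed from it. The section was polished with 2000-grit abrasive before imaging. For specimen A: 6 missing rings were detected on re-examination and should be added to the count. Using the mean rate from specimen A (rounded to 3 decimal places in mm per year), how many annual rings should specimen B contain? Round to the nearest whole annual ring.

1156 annual rings

Specimen A: true annual ring count = 704 − 3 + 6 = 707.
A: Extension rate ≈ 153.9 / 707 = 0.218 mm per year.
For B, 252.1 / 0.218 = 1156.42 years ≈ 1156 annual rings.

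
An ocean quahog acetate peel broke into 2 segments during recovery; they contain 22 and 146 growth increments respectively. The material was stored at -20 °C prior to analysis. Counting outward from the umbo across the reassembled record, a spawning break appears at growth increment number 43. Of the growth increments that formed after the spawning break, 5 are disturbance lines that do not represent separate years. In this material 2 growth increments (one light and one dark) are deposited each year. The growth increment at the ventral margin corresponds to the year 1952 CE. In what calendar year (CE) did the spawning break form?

1892 CE

Total growth increments = 22 + 146 = 168.
Between growth increment 43 and the ventral margin there are 168 − 43 = 125 growth increments.
Excluding 5 false growth increments: 125 − 5 = 120.
Dividing by 2 growth increments per year: 120 / 2 = 60 years.
The growth increment at the ventral margin is 1952 CE, so the spawning break dates to 1952 − 60 = 1892 CE.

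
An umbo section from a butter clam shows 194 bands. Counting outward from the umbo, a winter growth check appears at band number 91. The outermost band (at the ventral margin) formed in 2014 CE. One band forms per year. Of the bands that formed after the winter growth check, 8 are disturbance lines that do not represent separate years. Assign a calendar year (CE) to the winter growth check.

1919 CE

194 − 91 = 103 bands lie beyond the winter growth check toward the ventral margin.
Excluding 8 false bands: 103 − 8 = 95.
2014 − 95 = 1919 CE.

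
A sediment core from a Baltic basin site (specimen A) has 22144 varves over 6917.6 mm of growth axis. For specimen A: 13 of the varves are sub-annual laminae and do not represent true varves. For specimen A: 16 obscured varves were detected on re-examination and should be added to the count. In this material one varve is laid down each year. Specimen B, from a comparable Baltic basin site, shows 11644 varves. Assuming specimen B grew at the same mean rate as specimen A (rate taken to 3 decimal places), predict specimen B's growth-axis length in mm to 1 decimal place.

3632.9 mm

Specimen A: true varve count = 22144 − 13 + 16 = 22147.
A: Extension rate ≈ 6917.6 / 22147 = 0.312 mm/year.
B's length ≈ 0.312 × 11644 = 3632.9 mm.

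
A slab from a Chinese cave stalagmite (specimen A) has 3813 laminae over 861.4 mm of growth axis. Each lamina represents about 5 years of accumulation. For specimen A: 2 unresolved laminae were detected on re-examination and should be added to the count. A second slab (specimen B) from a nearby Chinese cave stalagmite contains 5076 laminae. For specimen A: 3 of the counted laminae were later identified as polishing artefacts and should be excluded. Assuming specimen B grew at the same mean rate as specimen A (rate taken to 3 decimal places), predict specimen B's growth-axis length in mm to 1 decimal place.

Specimen A: adjusted count: 3813 − 3 + 2 = 3812 laminae.
Specimen A: at 5 years per lamina, 3812 × 5 = 19060 years.
A: Extension rate ≈ 861.4 / 19060 = 0.045 mm/year.
Specimen B: 5076 laminae at 5 years each span 5076 × 5 = 25380 years. Length of B = 0.045 × 25380 = 1142.1 mm.

1142.1 mm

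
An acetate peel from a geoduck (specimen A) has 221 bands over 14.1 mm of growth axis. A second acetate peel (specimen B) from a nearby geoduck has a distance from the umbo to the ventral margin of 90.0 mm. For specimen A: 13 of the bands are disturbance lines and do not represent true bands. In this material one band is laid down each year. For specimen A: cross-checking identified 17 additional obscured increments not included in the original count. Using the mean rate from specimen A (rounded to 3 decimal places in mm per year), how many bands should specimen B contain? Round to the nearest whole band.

1429 bands

Specimen A: correcting the raw count gives 221 − 13 + 17 = 225 true bands.
A: 14.1 mm over 225 years gives 14.1 / 225 ≈ 0.063 mm/year.
For B, 90.0 / 0.063 = 1428.57 years ≈ 1429 bands.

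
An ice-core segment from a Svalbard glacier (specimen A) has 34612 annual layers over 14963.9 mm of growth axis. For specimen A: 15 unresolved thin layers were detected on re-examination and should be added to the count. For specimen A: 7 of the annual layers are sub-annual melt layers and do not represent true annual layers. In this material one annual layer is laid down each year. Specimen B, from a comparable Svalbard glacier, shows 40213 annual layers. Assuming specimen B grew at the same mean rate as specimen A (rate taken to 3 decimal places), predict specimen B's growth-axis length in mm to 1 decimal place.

Specimen A: after corrections the count is 34612 − 7 + 15 = 34620 annual layers.
A: Mean rate = 14963.9 mm / 34620 years ≈ 0.432 mm/year.
For B, 0.432 mm/year × 40213 years = 17372.0 mm.

17372.0 mm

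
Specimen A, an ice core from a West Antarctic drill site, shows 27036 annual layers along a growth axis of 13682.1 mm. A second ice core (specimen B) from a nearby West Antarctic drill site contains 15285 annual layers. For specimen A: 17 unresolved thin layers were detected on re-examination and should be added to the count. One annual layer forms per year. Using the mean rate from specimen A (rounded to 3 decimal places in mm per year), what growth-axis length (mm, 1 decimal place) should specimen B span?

7734.2 mm

Specimen A: true annual layer count = 27036 + 17 = 27053.
A: 13682.1 mm over 27053 years gives 13682.1 / 27053 ≈ 0.506 mm/year.
B's length ≈ 0.506 × 15285 = 7734.2 mm.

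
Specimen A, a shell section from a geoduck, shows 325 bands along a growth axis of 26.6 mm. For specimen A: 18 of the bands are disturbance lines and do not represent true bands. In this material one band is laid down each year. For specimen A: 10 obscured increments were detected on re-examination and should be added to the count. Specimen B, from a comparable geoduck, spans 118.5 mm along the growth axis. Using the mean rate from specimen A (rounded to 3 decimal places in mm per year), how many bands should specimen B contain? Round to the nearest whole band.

Specimen A: adjusted count: 325 − 18 + 10 = 317 bands.
A: Extension rate ≈ 26.6 / 317 = 0.084 mm per year.
B spans 118.5 / 0.084 = 1410.71 years ≈ 1411 bands.

1411 bands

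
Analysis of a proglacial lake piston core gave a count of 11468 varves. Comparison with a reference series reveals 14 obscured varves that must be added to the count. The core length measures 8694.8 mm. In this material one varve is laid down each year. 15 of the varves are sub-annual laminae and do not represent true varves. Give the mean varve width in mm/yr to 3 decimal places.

0.758 mm/yr

Adjusted count: 11468 − 15 + 14 = 11467 varves.
Extension rate ≈ 8694.8 / 11467 = 0.758 mm/yr.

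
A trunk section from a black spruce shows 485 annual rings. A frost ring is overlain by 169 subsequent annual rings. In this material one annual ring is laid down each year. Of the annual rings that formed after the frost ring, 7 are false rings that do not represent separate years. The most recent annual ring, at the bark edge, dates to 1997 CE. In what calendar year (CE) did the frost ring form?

There are 169 annual rings younger than the frost ring.
Excluding 7 false annual rings: 169 − 7 = 162.
Counting back 162 years from 1997 CE places the frost ring in 1997 − 162 = 1835 CE.

1835 CE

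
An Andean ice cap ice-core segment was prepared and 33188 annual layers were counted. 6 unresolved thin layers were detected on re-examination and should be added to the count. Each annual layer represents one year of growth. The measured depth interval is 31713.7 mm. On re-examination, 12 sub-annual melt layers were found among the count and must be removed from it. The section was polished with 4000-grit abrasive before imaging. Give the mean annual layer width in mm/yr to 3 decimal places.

Adjusted count: 33188 − 12 + 6 = 33182 annual layers.
Extension rate ≈ 31713.7 / 33182 = 0.956 mm/yr.

0.956 mm/yr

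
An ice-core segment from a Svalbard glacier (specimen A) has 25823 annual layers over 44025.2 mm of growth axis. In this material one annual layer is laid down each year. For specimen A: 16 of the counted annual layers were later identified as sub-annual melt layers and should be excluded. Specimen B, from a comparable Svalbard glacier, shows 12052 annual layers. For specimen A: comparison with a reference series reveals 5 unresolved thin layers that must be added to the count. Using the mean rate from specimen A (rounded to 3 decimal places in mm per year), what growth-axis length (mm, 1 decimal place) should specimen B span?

20560.7 mm

Specimen A: adjusted count: 25823 − 16 + 5 = 25812 annual layers.
A: 44025.2 mm over 25812 years gives 44025.2 / 25812 ≈ 1.706 mm/year.
B's length ≈ 1.706 × 12052 = 20560.7 mm.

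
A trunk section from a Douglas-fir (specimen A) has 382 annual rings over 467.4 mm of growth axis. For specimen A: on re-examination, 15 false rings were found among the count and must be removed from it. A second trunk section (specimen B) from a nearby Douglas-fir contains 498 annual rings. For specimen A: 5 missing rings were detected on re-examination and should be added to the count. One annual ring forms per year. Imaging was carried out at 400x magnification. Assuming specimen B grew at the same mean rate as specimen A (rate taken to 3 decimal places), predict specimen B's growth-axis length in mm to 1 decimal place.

625.5 mm

Specimen A: correcting the raw count gives 382 − 15 + 5 = 372 true annual rings.
A: Mean rate = 467.4 mm / 372 years ≈ 1.256 mm/year.
B's length ≈ 1.256 × 498 = 625.5 mm.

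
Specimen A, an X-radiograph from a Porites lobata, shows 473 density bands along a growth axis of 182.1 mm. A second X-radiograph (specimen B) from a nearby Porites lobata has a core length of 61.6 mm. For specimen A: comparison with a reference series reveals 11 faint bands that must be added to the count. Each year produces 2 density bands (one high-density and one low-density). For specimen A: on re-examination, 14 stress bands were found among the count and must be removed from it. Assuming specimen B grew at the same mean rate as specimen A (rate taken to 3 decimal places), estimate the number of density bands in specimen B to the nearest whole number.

159 density bands

Specimen A: after corrections the count is 473 − 14 + 11 = 470 density bands.
Specimen A: with 2 density bands per year, 470 / 2 = 235 years.
A: Extension rate ≈ 182.1 / 235 = 0.775 mm/yr.
For B, 61.6 / 0.775 = 79.48 years; at 2 density bands per year that is 79.48 × 2 ≈ 159 density bands.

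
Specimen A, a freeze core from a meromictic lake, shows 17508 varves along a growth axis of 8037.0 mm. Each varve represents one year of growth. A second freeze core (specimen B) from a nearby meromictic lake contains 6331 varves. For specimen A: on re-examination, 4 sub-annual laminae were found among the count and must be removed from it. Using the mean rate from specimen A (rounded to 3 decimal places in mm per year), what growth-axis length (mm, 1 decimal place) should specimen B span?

Specimen A: true varve count = 17508 − 4 = 17504.
A: Extension rate ≈ 8037.0 / 17504 = 0.459 mm per year.
Length of B = 0.459 × 6331 = 2905.9 mm.

2905.9 mm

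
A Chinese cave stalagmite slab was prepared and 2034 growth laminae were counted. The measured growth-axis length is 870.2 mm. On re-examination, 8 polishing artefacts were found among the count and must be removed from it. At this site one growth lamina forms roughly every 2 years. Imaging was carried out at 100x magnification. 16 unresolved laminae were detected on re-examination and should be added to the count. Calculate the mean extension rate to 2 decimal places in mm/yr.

True growth lamina count = 2034 − 8 + 16 = 2042.
At 2 years per growth lamina, 2042 × 2 = 4084 years.
Mean rate = 870.2 mm / 4084 years ≈ 0.21 mm/yr.

0.21 mm/yr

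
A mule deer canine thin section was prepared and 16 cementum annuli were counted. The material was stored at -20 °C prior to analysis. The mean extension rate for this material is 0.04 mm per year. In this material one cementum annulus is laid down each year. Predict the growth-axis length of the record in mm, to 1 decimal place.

0.6 mm

The record spans 16 years at 0.04 mm per year.
Length ≈ 0.04 × 16 = 0.6 mm.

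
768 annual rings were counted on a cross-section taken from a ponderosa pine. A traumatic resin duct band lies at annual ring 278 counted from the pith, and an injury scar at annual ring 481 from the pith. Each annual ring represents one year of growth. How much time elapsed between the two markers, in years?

203 years

481 − 278 = 203 annual rings lie between the two events.
At one annual ring per year, 203 years elapsed between them.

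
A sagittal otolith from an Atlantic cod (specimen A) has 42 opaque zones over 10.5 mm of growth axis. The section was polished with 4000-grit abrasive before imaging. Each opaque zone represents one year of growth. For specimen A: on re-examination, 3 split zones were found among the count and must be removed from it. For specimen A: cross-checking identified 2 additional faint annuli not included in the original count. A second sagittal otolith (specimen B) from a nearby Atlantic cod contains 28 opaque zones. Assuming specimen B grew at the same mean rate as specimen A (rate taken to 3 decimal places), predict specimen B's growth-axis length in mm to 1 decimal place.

Specimen A: after corrections the count is 42 − 3 + 2 = 41 opaque zones.
A: Extension rate ≈ 10.5 / 41 = 0.256 mm/yr.
Length of B = 0.256 × 28 = 7.2 mm.

7.2 mm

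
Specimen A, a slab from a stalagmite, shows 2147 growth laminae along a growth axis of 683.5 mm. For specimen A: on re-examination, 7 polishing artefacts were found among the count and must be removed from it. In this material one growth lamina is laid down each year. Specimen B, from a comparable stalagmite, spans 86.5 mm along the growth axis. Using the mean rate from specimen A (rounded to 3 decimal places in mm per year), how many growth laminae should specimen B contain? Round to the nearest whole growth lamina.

271 growth laminae

Specimen A: true growth lamina count = 2147 − 7 = 2140.
A: Mean rate = 683.5 mm / 2140 years ≈ 0.319 mm/yr.
For B, 86.5 / 0.319 = 271.16 years ≈ 271 growth laminae.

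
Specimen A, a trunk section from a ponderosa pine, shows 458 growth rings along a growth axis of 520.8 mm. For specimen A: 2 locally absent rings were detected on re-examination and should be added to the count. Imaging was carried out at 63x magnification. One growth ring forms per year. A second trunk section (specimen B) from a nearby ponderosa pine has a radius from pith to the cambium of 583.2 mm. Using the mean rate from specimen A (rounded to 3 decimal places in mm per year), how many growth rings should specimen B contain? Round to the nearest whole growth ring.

Specimen A: after corrections the count is 458 + 2 = 460 growth rings.
A: Mean rate = 520.8 mm / 460 years ≈ 1.132 mm per year.
B spans 583.2 / 1.132 = 515.19 years ≈ 515 growth rings.

515 growth rings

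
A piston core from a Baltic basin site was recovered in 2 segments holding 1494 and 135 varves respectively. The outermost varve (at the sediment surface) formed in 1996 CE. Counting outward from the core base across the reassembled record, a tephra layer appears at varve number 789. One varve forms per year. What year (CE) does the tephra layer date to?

Total varves = 1494 + 135 = 1629.
1629 − 789 = 840 varves lie beyond the tephra layer toward the sediment surface.
Counting back 840 years from 1996 CE places the tephra layer in 1996 − 840 = 1156 CE.

1156 CE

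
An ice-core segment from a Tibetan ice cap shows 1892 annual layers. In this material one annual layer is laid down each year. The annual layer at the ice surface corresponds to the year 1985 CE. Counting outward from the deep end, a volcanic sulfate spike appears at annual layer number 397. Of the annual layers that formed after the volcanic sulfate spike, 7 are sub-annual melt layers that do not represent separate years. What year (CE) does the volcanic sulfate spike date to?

497 CE

Between annual layer 397 and the ice surface there are 1892 − 397 = 1495 annual layers.
Excluding 7 false annual layers: 1495 − 7 = 1488.
The annual layer at the ice surface is 1985 CE, so the volcanic sulfate spike dates to 1985 − 1488 = 497 CE.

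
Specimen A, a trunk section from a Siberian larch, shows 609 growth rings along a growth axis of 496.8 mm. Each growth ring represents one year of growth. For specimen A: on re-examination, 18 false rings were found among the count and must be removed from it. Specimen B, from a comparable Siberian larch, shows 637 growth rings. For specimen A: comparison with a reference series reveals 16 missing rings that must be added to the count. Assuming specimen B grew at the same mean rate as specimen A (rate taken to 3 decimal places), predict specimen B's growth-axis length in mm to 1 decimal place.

521.1 mm

Specimen A: after corrections the count is 609 − 18 + 16 = 607 growth rings.
A: Mean rate = 496.8 mm / 607 years ≈ 0.818 mm/yr.
For B, 0.818 mm/year × 637 years = 521.1 mm.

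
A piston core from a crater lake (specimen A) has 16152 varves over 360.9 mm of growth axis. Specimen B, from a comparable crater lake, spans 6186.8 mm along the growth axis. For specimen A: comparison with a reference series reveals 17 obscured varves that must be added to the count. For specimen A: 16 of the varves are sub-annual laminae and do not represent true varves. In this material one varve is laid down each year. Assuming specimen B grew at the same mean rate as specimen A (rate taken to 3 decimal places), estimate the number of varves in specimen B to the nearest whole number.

281218 varves

Specimen A: correcting the raw count gives 16152 − 16 + 17 = 16153 true varves.
A: Extension rate ≈ 360.9 / 16153 = 0.022 mm per year.
Specimen B: 6186.8 mm / 0.022 mm per year = 281218.18 years ≈ 281218 varves.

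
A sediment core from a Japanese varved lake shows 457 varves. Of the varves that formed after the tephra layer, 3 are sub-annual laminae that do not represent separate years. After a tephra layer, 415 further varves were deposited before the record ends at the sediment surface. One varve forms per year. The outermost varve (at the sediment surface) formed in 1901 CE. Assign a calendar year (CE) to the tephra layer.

415 varves post-date the tephra layer.
415 − 3 false = 412 true varves after the tephra layer.
Counting back 412 years from 1901 CE places the tephra layer in 1901 − 412 = 1489 CE.

1489 CE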